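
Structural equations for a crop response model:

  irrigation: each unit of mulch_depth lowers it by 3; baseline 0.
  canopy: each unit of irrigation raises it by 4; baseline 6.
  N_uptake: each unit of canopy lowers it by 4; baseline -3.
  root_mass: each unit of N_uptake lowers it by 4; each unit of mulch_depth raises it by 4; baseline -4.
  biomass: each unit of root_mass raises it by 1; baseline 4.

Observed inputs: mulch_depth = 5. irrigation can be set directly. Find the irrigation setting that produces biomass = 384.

Intervening on irrigation fixes its value directly, overriding its dependence on mulch_depth.
Substituting into the N_uptake equation gives N_uptake = -16*irrigation - 27.
This gives root_mass = 64*irrigation + 124.
Substituting into the biomass equation gives biomass = 64*irrigation + 128.
Solve 64*irrigation + 128 = 384: irrigation = (384 - 128) / 64 = 4.

irrigation = 4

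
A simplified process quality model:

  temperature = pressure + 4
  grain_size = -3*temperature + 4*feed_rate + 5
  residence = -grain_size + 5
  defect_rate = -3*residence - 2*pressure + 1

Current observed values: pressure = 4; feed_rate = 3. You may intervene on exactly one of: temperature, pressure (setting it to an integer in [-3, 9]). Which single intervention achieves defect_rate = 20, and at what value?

set temperature = 1

Intervening on temperature: with other inputs at their observed values, defect_rate = -9*temperature + 29. Solving for 20 gives temperature = 1, within [-3, 9].
Intervening on pressure: defect_rate = -11*pressure + 1. Reaching 20 requires pressure = -19/11, not an integer.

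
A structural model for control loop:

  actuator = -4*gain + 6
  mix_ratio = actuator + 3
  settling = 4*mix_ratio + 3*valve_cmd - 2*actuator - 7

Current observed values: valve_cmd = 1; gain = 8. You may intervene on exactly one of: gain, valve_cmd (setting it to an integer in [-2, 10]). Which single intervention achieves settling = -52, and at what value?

set gain = 9

Intervening on gain: with other inputs at their observed values, settling = -8*gain + 20. Solving for -52 gives gain = 9, within [-2, 10].
Intervening on valve_cmd: settling = 3*valve_cmd - 47. Reaching -52 requires valve_cmd = -5/3, not an integer.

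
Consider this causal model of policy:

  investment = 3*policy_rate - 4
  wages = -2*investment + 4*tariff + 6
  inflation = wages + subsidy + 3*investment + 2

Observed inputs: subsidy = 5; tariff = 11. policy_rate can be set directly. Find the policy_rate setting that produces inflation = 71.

Substituting into the wages equation gives wages = -6*policy_rate + 58.
Substituting into the inflation equation gives inflation = 3*policy_rate + 53.
Solve 3*policy_rate + 53 = 71: policy_rate = (71 - 53) / 3 = 6.

policy_rate = 6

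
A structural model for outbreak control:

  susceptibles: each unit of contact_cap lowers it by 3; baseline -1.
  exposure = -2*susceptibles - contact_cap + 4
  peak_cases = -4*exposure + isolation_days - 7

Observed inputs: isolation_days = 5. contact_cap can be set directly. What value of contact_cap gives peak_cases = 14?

Substituting into the exposure equation gives exposure = 5*contact_cap + 6.
Substituting into the peak_cases equation gives peak_cases = -20*contact_cap - 26.
Solve -20*contact_cap - 26 = 14: contact_cap = (14 + 26) / -20 = -2.

contact_cap = -2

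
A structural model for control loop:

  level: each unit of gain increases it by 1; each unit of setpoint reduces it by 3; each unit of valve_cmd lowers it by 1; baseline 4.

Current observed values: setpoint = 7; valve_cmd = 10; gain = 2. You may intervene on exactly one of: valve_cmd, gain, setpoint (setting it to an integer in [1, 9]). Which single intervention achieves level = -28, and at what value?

set setpoint = 8

Intervening on valve_cmd: level = -valve_cmd - 15. Reaching -28 requires valve_cmd = 13, outside [1, 9].
Intervening on gain: level = gain - 27. Reaching -28 requires gain = -1, outside [1, 9].
Intervening on setpoint: with other inputs at their observed values, level = -3*setpoint - 4. Solving for -28 gives setpoint = 8, within [1, 9].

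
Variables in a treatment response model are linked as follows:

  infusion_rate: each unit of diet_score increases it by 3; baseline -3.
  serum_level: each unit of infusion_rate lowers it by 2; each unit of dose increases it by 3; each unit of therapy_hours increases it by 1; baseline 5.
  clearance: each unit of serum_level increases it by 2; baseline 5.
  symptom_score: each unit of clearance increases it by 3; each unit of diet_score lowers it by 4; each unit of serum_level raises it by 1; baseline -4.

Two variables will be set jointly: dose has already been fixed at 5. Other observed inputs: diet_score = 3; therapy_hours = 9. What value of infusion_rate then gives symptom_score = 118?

With dose held at 5:
Intervening on infusion_rate fixes its value directly, overriding its dependence on diet_score.
Substituting into the serum_level equation gives serum_level = -2*infusion_rate + 29.
So clearance = -4*infusion_rate + 63.
This gives symptom_score = -14*infusion_rate + 202.
Solve -14*infusion_rate + 202 = 118: infusion_rate = (118 - 202) / -14 = 6.

infusion_rate = 6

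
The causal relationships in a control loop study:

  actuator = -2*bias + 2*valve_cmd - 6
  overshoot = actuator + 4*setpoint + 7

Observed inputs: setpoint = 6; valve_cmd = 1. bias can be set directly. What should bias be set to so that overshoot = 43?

Substituting into the actuator equation gives actuator = -2*bias - 4.
Substituting into the overshoot equation gives overshoot = -2*bias + 27.
Solve -2*bias + 27 = 43: bias = (43 - 27) / -2 = -8.

bias = -8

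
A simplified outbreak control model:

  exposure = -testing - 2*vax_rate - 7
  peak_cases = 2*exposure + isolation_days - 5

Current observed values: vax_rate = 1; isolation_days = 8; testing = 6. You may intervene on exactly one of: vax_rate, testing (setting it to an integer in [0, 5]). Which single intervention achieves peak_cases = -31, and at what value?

Intervening on vax_rate: with other inputs at their observed values, peak_cases = -4*vax_rate - 23. Solving for -31 gives vax_rate = 2, within [0, 5].
Intervening on testing: peak_cases = -2*testing - 15. Reaching -31 requires testing = 8, outside [0, 5].

set vax_rate = 2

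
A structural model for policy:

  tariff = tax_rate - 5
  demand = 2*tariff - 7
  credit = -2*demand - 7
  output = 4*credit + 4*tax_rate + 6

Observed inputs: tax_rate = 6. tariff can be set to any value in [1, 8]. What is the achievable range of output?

Intervening on tariff fixes its value directly, overriding its dependence on tax_rate.
Substituting into the credit equation gives credit = -4*tariff + 7.
So output = -16*tariff + 58.
Linear in tariff, so extremes are at the endpoints: tariff = 1 gives output = 42; tariff = 8 gives output = -70.

-70 to 42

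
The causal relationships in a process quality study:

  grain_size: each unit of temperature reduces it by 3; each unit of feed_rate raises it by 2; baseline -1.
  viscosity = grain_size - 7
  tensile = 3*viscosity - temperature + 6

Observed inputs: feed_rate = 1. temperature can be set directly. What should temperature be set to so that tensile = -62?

temperature = 5

Substituting into the grain_size equation gives grain_size = -3*temperature + 1.
viscosity becomes -3*temperature - 6.
So tensile = -10*temperature - 12.
Solve -10*temperature - 12 = -62: temperature = (-62 + 12) / -10 = 5.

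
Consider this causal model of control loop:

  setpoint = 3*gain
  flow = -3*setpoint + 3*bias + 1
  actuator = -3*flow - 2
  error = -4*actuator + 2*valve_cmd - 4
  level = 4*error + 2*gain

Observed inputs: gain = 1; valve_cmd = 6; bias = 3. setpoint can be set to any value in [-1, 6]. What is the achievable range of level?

-318 to 690

Intervening on setpoint fixes its value directly, overriding its dependence on gain.
Substituting into the flow equation gives flow = -3*setpoint + 10.
Substituting into the actuator equation gives actuator = 9*setpoint - 32.
Substituting into the error equation gives error = -36*setpoint + 136.
Substituting into the level equation gives level = -144*setpoint + 546.
Linear in setpoint, so extremes are at the endpoints: setpoint = -1 gives level = 690; setpoint = 6 gives level = -318.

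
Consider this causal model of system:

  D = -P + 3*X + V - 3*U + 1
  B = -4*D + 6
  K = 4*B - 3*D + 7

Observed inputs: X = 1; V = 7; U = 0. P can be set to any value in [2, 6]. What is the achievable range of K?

Substituting into the D equation gives D = -P + 11.
So B = 4*P - 38.
So K = 19*P - 178.
Linear in P, so extremes are at the endpoints: P = 2 gives K = -140; P = 6 gives K = -64.

-140 to -64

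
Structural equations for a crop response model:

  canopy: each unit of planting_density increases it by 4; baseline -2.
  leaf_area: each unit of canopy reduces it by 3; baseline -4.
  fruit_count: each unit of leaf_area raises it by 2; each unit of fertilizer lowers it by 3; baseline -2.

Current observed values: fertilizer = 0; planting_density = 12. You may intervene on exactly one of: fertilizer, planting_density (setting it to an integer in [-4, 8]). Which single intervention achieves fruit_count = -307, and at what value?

set fertilizer = 7

Intervening on fertilizer: with other inputs at their observed values, fruit_count = -3*fertilizer - 286. Solving for -307 gives fertilizer = 7, within [-4, 8].
Intervening on planting_density: fruit_count = -24*planting_density + 2. Reaching -307 requires planting_density = 103/8, not an integer.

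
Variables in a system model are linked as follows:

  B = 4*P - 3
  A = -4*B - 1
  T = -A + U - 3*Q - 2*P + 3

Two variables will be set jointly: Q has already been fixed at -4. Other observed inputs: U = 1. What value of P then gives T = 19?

With Q held at -4:
Substituting into the A equation gives A = -16*P + 11.
Substituting into the T equation gives T = 14*P + 5.
Solve 14*P + 5 = 19: P = (19 - 5) / 14 = 1.

P = 1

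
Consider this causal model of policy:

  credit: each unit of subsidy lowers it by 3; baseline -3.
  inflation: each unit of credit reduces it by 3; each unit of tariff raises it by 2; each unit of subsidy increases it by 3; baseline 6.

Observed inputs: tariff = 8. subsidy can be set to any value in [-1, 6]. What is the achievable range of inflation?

Substituting into the inflation equation gives inflation = 12*subsidy + 31.
Linear in subsidy, so extremes are at the endpoints: subsidy = -1 gives inflation = 19; subsidy = 6 gives inflation = 103.

19 to 103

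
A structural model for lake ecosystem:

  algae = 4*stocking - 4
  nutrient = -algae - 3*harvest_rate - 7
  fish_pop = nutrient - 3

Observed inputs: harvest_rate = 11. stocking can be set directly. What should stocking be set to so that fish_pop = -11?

stocking = -7

Substituting into the nutrient equation gives nutrient = -4*stocking - 36.
So fish_pop = -4*stocking - 39.
Solve -4*stocking - 39 = -11: stocking = (-11 + 39) / -4 = -7.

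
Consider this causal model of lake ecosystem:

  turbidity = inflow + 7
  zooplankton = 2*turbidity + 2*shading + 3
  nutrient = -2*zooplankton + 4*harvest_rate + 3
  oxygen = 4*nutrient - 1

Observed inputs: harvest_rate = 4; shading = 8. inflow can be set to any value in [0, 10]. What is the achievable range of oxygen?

Substituting into the zooplankton equation gives zooplankton = 2*inflow + 33.
Substituting into the nutrient equation gives nutrient = -4*inflow - 47.
This gives oxygen = -16*inflow - 189.
Linear in inflow, so extremes are at the endpoints: inflow = 0 gives oxygen = -189; inflow = 10 gives oxygen = -349.

-349 to -189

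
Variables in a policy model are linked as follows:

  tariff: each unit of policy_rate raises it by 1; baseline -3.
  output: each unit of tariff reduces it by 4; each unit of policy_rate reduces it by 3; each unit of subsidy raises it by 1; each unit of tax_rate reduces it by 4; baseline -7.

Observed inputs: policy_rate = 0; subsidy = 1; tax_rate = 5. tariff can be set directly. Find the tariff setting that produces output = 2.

Intervening on tariff fixes its value directly, overriding its dependence on policy_rate.
Substituting into the output equation gives output = -4*tariff - 26.
Solve -4*tariff - 26 = 2: tariff = (2 + 26) / -4 = -7.

tariff = -7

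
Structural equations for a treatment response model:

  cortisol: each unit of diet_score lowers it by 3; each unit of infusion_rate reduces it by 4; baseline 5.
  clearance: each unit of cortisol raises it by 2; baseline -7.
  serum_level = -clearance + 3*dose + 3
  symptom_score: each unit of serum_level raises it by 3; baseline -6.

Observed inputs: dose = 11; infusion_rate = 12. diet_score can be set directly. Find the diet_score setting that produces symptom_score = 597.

diet_score = 12

Substituting into the cortisol equation gives cortisol = -3*diet_score - 43.
So clearance = -6*diet_score - 93.
This gives serum_level = 6*diet_score + 129.
So symptom_score = 18*diet_score + 381.
Solve 18*diet_score + 381 = 597: diet_score = (597 - 381) / 18 = 12.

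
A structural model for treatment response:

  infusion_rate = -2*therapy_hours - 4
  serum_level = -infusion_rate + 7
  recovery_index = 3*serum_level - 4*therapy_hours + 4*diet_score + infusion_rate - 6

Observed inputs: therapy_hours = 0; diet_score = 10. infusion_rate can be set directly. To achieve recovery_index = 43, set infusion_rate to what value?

Intervening on infusion_rate fixes its value directly, overriding its dependence on therapy_hours.
Substituting into the recovery_index equation gives recovery_index = -2*infusion_rate + 55.
Solve -2*infusion_rate + 55 = 43: infusion_rate = (43 - 55) / -2 = 6.

infusion_rate = 6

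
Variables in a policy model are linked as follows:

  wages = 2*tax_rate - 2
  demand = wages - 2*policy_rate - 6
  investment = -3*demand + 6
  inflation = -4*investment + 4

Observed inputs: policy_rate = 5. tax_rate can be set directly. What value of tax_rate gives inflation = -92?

Substituting into the demand equation gives demand = 2*tax_rate - 18.
Substituting into the investment equation gives investment = -6*tax_rate + 60.
So inflation = 24*tax_rate - 236.
Solve 24*tax_rate - 236 = -92: tax_rate = (-92 + 236) / 24 = 6.

tax_rate = 6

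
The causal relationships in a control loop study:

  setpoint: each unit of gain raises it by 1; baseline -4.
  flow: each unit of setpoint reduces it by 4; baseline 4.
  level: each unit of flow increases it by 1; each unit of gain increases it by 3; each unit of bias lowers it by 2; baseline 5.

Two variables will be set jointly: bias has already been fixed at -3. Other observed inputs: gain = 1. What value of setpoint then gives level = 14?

With bias held at -3:
Intervening on setpoint fixes its value directly, overriding its dependence on gain.
Substituting into the level equation gives level = -4*setpoint + 18.
Solve -4*setpoint + 18 = 14: setpoint = (14 - 18) / -4 = 1.

setpoint = 1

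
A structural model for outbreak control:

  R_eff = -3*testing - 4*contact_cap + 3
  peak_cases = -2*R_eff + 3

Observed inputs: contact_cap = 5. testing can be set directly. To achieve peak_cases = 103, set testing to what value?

Substituting into the R_eff equation gives R_eff = -3*testing - 17.
Substituting into the peak_cases equation gives peak_cases = 6*testing + 37.
Solve 6*testing + 37 = 103: testing = (103 - 37) / 6 = 11.

testing = 11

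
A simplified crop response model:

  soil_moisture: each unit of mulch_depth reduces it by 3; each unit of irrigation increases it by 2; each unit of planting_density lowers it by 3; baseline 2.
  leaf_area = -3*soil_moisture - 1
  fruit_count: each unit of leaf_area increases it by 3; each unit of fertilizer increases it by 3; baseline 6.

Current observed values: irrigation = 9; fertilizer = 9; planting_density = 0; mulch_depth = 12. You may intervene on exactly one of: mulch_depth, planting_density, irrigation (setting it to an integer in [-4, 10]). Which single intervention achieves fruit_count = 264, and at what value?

set irrigation = 4

Intervening on mulch_depth: fruit_count = 27*mulch_depth - 150. Reaching 264 requires mulch_depth = 46/3, not an integer.
Intervening on planting_density: fruit_count = 27*planting_density + 174. Reaching 264 requires planting_density = 10/3, not an integer.
Intervening on irrigation: with other inputs at their observed values, fruit_count = -18*irrigation + 336. Solving for 264 gives irrigation = 4, within [-4, 10].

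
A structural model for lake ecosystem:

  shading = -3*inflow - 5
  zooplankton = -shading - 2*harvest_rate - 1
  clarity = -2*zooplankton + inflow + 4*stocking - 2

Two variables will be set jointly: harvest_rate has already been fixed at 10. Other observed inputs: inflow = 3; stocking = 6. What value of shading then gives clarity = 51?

With harvest_rate held at 10:
Intervening on shading fixes its value directly, overriding its dependence on inflow.
Substituting into the zooplankton equation gives zooplankton = -shading - 21.
Substituting into the clarity equation gives clarity = 2*shading + 67.
Solve 2*shading + 67 = 51: shading = (51 - 67) / 2 = -8.

shading = -8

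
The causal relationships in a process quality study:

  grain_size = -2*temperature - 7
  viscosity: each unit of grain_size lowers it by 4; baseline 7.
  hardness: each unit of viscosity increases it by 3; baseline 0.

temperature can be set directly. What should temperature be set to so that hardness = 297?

temperature = 8

Substituting into the viscosity equation gives viscosity = 8*temperature + 35.
Substituting into the hardness equation gives hardness = 24*temperature + 105.
Solve 24*temperature + 105 = 297: temperature = (297 - 105) / 24 = 8.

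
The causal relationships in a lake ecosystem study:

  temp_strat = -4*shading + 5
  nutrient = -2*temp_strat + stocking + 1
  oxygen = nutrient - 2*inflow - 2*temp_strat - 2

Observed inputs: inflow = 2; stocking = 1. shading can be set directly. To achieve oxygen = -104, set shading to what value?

Substituting into the nutrient equation gives nutrient = 8*shading - 8.
Substituting into the oxygen equation gives oxygen = 16*shading - 24.
Solve 16*shading - 24 = -104: shading = (-104 + 24) / 16 = -5.

shading = -5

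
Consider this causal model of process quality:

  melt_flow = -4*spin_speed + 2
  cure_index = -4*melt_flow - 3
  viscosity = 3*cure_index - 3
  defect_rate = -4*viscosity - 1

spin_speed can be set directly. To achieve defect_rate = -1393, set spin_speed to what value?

Substituting into the cure_index equation gives cure_index = 16*spin_speed - 11.
So viscosity = 48*spin_speed - 36.
This gives defect_rate = -192*spin_speed + 143.
Solve -192*spin_speed + 143 = -1393: spin_speed = (-1393 - 143) / -192 = 8.

spin_speed = 8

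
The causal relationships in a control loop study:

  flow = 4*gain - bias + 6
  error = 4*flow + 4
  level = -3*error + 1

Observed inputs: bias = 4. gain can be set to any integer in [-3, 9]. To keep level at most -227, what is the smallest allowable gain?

gain = 4

Substituting into the flow equation gives flow = 4*gain + 2.
Substituting into the error equation gives error = 16*gain + 12.
Substituting into the level equation gives level = -48*gain - 35.
Require -48*gain - 35 ≤ -227, so gain ≥ 4.
The smallest integer in [-3, 9] satisfying this is 4.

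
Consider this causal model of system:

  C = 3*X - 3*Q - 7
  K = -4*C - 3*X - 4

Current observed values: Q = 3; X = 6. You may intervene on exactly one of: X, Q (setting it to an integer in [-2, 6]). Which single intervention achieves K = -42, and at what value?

set Q = 2

Intervening on X: K = -15*X + 60. Reaching -42 requires X = 34/5, not an integer.
Intervening on Q: with other inputs at their observed values, K = 12*Q - 66. Solving for -42 gives Q = 2, within [-2, 6].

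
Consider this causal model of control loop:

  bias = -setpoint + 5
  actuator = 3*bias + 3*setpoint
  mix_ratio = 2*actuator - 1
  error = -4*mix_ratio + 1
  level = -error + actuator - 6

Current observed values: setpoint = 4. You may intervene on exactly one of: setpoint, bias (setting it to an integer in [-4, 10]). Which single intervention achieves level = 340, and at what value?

set bias = 9

Intervening on setpoint: the paths from setpoint to level cancel (net effect zero), leaving level = 124; 340 is unreachable this way.
Intervening on bias: with other inputs at their observed values, level = 27*bias + 97. Solving for 340 gives bias = 9, within [-4, 10].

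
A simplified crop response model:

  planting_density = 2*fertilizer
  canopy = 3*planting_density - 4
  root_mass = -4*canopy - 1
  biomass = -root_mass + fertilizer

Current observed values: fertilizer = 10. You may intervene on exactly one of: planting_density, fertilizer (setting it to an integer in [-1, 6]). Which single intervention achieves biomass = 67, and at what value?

Intervening on planting_density: with other inputs at their observed values, biomass = 12*planting_density - 5. Solving for 67 gives planting_density = 6, within [-1, 6].
Intervening on fertilizer: biomass = 25*fertilizer - 15. Reaching 67 requires fertilizer = 82/25, not an integer.

set planting_density = 6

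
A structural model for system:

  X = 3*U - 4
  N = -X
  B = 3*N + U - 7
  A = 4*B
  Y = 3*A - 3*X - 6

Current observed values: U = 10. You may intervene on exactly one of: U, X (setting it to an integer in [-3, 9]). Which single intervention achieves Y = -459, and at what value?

Intervening on U: with other inputs at their observed values, Y = -105*U + 66. Solving for -459 gives U = 5, within [-3, 9].
Intervening on X: Y = -39*X + 30. Reaching -459 requires X = 163/13, not an integer.

set U = 5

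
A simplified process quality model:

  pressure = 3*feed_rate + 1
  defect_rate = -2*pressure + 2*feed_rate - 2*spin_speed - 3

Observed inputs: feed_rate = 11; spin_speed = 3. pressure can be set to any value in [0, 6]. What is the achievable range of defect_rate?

Intervening on pressure fixes its value directly, overriding its dependence on feed_rate.
Substituting into the defect_rate equation gives defect_rate = -2*pressure + 13.
Linear in pressure, so extremes are at the endpoints: pressure = 0 gives defect_rate = 13; pressure = 6 gives defect_rate = 1.

1 to 13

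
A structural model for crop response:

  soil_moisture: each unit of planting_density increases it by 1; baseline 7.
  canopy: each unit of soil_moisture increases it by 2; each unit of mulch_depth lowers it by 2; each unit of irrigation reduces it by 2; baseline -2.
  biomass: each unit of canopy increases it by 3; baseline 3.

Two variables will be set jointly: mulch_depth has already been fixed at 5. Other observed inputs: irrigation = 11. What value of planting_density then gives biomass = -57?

With mulch_depth held at 5:
Substituting into the canopy equation gives canopy = 2*planting_density - 20.
Substituting into the biomass equation gives biomass = 6*planting_density - 57.
Solve 6*planting_density - 57 = -57: planting_density = (-57 + 57) / 6 = 0.

planting_density = 0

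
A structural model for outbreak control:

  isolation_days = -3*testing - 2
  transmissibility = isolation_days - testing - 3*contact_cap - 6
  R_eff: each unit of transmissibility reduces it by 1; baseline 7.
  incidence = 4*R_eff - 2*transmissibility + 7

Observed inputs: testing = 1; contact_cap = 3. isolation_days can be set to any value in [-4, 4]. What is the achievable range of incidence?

Intervening on isolation_days fixes its value directly, overriding its dependence on testing.
Substituting into the transmissibility equation gives transmissibility = isolation_days - 16.
Substituting into the R_eff equation gives R_eff = -isolation_days + 23.
Substituting into the incidence equation gives incidence = -6*isolation_days + 131.
Linear in isolation_days, so extremes are at the endpoints: isolation_days = -4 gives incidence = 155; isolation_days = 4 gives incidence = 107.

107 to 155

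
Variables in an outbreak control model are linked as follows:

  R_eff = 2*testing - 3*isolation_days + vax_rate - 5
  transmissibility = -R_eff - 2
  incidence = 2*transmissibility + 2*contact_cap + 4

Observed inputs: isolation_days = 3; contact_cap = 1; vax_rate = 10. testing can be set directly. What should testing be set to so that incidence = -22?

testing = 8

Substituting into the R_eff equation gives R_eff = 2*testing - 4.
So transmissibility = -2*testing + 2.
This gives incidence = -4*testing + 10.
Solve -4*testing + 10 = -22: testing = (-22 - 10) / -4 = 8.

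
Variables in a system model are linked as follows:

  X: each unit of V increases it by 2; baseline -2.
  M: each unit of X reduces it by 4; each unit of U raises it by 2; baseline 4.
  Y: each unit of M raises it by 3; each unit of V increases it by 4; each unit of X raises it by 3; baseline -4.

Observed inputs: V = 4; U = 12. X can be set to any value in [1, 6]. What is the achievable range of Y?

Intervening on X fixes its value directly, overriding its dependence on V.
Substituting into the M equation gives M = -4*X + 28.
This gives Y = -9*X + 96.
Linear in X, so extremes are at the endpoints: X = 1 gives Y = 87; X = 6 gives Y = 42.

42 to 87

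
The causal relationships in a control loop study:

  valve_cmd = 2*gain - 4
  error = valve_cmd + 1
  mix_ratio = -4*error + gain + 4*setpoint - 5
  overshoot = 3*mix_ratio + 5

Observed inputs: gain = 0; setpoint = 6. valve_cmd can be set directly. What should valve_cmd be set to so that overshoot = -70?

Intervening on valve_cmd fixes its value directly, overriding its dependence on gain.
Substituting into the mix_ratio equation gives mix_ratio = -4*valve_cmd + 15.
So overshoot = -12*valve_cmd + 50.
Solve -12*valve_cmd + 50 = -70: valve_cmd = (-70 - 50) / -12 = 10.

valve_cmd = 10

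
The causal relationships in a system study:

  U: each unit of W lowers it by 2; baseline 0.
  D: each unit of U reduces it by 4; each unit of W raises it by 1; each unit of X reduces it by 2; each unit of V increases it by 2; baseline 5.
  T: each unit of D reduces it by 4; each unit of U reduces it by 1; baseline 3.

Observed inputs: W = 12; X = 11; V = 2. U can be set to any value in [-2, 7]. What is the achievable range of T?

Intervening on U fixes its value directly, overriding its dependence on W.
Substituting into the D equation gives D = -4*U - 1.
Substituting into the T equation gives T = 15*U + 7.
Linear in U, so extremes are at the endpoints: U = -2 gives T = -23; U = 7 gives T = 112.

-23 to 112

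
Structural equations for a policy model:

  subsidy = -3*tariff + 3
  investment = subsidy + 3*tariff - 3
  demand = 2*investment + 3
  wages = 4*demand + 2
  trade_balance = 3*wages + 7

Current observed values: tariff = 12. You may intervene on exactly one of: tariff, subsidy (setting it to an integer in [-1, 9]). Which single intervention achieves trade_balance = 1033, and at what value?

set subsidy = 8

Intervening on tariff: the paths from tariff to trade_balance cancel (net effect zero), leaving trade_balance = 49; 1033 is unreachable this way.
Intervening on subsidy: with other inputs at their observed values, trade_balance = 24*subsidy + 841. Solving for 1033 gives subsidy = 8, within [-1, 9].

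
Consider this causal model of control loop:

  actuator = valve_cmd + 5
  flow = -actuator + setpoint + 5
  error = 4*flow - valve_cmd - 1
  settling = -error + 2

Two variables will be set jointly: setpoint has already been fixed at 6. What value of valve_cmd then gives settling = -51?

valve_cmd = -6

With setpoint held at 6:
Substituting into the flow equation gives flow = -valve_cmd + 6.
So error = -5*valve_cmd + 23.
So settling = 5*valve_cmd - 21.
Solve 5*valve_cmd - 21 = -51: valve_cmd = (-51 + 21) / 5 = -6.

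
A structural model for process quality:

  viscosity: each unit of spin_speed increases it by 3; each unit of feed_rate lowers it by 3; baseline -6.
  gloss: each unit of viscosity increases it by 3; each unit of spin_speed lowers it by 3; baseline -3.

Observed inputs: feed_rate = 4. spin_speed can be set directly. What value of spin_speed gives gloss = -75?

spin_speed = -3

Substituting into the viscosity equation gives viscosity = 3*spin_speed - 18.
This gives gloss = 6*spin_speed - 57.
Solve 6*spin_speed - 57 = -75: spin_speed = (-75 + 57) / 6 = -3.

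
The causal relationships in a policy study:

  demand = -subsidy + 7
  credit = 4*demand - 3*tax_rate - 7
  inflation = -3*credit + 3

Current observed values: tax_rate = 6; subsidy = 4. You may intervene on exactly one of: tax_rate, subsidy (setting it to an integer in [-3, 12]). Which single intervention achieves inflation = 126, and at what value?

Intervening on tax_rate: inflation = 9*tax_rate - 12. Reaching 126 requires tax_rate = 46/3, not an integer.
Intervening on subsidy: with other inputs at their observed values, inflation = 12*subsidy - 6. Solving for 126 gives subsidy = 11, within [-3, 12].

set subsidy = 11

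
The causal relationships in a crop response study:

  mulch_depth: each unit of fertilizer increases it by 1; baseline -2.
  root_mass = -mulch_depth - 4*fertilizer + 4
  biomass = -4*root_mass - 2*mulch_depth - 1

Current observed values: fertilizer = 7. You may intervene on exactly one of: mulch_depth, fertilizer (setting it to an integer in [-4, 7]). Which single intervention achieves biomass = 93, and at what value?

set mulch_depth = -1

Intervening on mulch_depth: with other inputs at their observed values, biomass = 2*mulch_depth + 95. Solving for 93 gives mulch_depth = -1, within [-4, 7].
Intervening on fertilizer: biomass = 18*fertilizer - 21. Reaching 93 requires fertilizer = 19/3, not an integer.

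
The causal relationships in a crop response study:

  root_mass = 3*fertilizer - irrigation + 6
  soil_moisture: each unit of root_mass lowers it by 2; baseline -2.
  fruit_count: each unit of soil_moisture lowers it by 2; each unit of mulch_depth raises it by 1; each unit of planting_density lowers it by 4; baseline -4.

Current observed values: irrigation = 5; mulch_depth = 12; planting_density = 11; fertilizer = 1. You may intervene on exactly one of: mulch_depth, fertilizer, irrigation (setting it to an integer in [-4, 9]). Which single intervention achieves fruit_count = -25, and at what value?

Intervening on mulch_depth: with other inputs at their observed values, fruit_count = mulch_depth - 28. Solving for -25 gives mulch_depth = 3, within [-4, 9].
Intervening on fertilizer: fruit_count = 12*fertilizer - 28. Reaching -25 requires fertilizer = 1/4, not an integer.
Intervening on irrigation: fruit_count = -4*irrigation + 4. Reaching -25 requires irrigation = 29/4, not an integer.

set mulch_depth = 3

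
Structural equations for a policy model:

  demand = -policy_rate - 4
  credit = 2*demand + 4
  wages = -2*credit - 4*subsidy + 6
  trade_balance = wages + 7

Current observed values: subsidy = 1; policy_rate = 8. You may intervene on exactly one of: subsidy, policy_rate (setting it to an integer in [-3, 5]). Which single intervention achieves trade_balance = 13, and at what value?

Intervening on subsidy: trade_balance = -4*subsidy + 53. Reaching 13 requires subsidy = 10, outside [-3, 5].
Intervening on policy_rate: with other inputs at their observed values, trade_balance = 4*policy_rate + 17. Solving for 13 gives policy_rate = -1, within [-3, 5].

set policy_rate = -1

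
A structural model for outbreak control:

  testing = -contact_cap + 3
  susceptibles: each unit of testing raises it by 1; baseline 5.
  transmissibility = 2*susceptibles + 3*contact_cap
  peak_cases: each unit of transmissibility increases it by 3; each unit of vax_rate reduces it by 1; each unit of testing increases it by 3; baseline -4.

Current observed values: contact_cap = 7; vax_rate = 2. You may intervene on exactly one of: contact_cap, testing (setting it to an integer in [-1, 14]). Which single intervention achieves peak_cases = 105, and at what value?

Intervening on contact_cap: the paths from contact_cap to peak_cases cancel (net effect zero), leaving peak_cases = 51; 105 is unreachable this way.
Intervening on testing: with other inputs at their observed values, peak_cases = 9*testing + 87. Solving for 105 gives testing = 2, within [-1, 14].

set testing = 2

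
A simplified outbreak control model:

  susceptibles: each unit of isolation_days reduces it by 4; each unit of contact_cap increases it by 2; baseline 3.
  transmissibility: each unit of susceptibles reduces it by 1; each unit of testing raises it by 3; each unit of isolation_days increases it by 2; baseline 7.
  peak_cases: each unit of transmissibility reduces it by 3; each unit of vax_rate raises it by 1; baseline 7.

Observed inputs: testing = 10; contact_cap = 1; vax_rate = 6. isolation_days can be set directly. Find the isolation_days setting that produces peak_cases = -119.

isolation_days = 2

Substituting into the susceptibles equation gives susceptibles = -4*isolation_days + 5.
Substituting into the transmissibility equation gives transmissibility = 6*isolation_days + 32.
This gives peak_cases = -18*isolation_days - 83.
Solve -18*isolation_days - 83 = -119: isolation_days = (-119 + 83) / -18 = 2.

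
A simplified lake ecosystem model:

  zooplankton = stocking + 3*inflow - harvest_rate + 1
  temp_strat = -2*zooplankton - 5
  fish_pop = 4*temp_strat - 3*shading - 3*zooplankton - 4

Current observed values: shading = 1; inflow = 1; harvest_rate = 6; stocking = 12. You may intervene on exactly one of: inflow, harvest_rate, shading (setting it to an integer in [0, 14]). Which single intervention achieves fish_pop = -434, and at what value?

Intervening on inflow: with other inputs at their observed values, fish_pop = -33*inflow - 104. Solving for -434 gives inflow = 10, within [0, 14].
Intervening on harvest_rate: fish_pop = 11*harvest_rate - 203. Reaching -434 requires harvest_rate = -21, outside [0, 14].
Intervening on shading: fish_pop = -3*shading - 134. Reaching -434 requires shading = 100, outside [0, 14].

set inflow = 10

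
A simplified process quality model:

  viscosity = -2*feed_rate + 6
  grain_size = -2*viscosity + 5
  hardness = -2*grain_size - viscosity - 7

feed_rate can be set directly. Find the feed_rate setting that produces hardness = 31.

feed_rate = -5

Substituting into the grain_size equation gives grain_size = 4*feed_rate - 7.
So hardness = -6*feed_rate + 1.
Solve -6*feed_rate + 1 = 31: feed_rate = (31 - 1) / -6 = -5.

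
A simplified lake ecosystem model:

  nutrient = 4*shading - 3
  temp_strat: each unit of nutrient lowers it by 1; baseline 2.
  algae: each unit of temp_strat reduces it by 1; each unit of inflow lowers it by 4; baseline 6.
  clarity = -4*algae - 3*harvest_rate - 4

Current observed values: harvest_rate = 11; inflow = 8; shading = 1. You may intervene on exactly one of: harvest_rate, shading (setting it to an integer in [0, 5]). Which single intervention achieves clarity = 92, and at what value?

Intervening on harvest_rate: with other inputs at their observed values, clarity = -3*harvest_rate + 104. Solving for 92 gives harvest_rate = 4, within [0, 5].
Intervening on shading: clarity = -16*shading + 87. Reaching 92 requires shading = -5/16, not an integer.

set harvest_rate = 4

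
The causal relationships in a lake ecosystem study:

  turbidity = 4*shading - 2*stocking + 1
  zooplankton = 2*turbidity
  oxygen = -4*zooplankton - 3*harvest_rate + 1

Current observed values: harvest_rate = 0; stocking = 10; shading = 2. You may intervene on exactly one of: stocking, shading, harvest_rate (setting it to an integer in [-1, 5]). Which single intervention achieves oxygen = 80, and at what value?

set harvest_rate = 3

Intervening on stocking: oxygen = 16*stocking - 71. Reaching 80 requires stocking = 151/16, not an integer.
Intervening on shading: oxygen = -32*shading + 153. Reaching 80 requires shading = 73/32, not an integer.
Intervening on harvest_rate: with other inputs at their observed values, oxygen = -3*harvest_rate + 89. Solving for 80 gives harvest_rate = 3, within [-1, 5].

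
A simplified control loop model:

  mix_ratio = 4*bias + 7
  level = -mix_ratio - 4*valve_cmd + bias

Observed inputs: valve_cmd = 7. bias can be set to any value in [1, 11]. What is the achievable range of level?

-68 to -38

Substituting into the level equation gives level = -3*bias - 35.
Linear in bias, so extremes are at the endpoints: bias = 1 gives level = -38; bias = 11 gives level = -68.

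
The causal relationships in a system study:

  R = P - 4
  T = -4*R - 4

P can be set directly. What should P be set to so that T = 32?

P = -5

Substituting into the T equation gives T = -4*P + 12.
Solve -4*P + 12 = 32: P = (32 - 12) / -4 = -5.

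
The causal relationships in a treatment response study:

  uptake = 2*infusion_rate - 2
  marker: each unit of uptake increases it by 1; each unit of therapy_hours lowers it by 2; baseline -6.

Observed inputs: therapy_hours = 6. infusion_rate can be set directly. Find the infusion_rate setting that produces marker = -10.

Substituting into the marker equation gives marker = 2*infusion_rate - 20.
Solve 2*infusion_rate - 20 = -10: infusion_rate = (-10 + 20) / 2 = 5.

infusion_rate = 5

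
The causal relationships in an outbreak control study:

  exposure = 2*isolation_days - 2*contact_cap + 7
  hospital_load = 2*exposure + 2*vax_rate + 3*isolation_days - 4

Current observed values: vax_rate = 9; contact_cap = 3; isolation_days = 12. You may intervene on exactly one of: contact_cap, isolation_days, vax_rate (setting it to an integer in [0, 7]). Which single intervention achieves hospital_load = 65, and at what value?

Intervening on contact_cap: hospital_load = -4*contact_cap + 112. Reaching 65 requires contact_cap = 47/4, not an integer.
Intervening on isolation_days: with other inputs at their observed values, hospital_load = 7*isolation_days + 16. Solving for 65 gives isolation_days = 7, within [0, 7].
Intervening on vax_rate: hospital_load = 2*vax_rate + 82. Reaching 65 requires vax_rate = -17/2, not an integer.

set isolation_days = 7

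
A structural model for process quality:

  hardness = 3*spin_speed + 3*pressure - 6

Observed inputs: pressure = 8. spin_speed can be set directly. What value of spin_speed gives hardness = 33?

spin_speed = 5

Substituting into the hardness equation gives hardness = 3*spin_speed + 18.
Solve 3*spin_speed + 18 = 33: spin_speed = (33 - 18) / 3 = 5.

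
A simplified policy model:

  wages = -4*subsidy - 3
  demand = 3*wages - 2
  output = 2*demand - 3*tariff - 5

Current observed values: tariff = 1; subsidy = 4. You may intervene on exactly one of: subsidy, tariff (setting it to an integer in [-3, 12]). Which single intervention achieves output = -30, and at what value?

set subsidy = 0

Intervening on subsidy: with other inputs at their observed values, output = -24*subsidy - 30. Solving for -30 gives subsidy = 0, within [-3, 12].
Intervening on tariff: output = -3*tariff - 123. Reaching -30 requires tariff = -31, outside [-3, 12].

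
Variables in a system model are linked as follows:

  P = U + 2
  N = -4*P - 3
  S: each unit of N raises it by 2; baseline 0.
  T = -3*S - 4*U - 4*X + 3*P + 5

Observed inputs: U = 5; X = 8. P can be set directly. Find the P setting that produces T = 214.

Intervening on P fixes its value directly, overriding its dependence on U.
Substituting into the S equation gives S = -8*P - 6.
This gives T = 27*P - 29.
Solve 27*P - 29 = 214: P = (214 + 29) / 27 = 9.

P = 9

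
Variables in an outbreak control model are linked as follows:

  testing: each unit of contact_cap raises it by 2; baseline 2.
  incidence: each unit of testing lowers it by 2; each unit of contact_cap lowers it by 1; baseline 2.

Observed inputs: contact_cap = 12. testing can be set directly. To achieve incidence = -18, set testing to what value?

Intervening on testing fixes its value directly, overriding its dependence on contact_cap.
Substituting into the incidence equation gives incidence = -2*testing - 10.
Solve -2*testing - 10 = -18: testing = (-18 + 10) / -2 = 4.

testing = 4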